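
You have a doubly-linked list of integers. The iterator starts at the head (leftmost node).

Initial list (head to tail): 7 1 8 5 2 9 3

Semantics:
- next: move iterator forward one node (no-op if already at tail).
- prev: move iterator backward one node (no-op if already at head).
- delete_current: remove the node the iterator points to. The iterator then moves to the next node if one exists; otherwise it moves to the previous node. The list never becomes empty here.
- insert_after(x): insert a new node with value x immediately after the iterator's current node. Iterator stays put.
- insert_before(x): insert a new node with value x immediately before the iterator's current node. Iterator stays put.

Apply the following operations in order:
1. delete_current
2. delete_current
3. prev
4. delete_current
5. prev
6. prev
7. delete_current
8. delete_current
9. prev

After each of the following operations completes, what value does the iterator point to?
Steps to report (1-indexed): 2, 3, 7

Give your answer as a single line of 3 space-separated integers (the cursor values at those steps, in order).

After 1 (delete_current): list=[1, 8, 5, 2, 9, 3] cursor@1
After 2 (delete_current): list=[8, 5, 2, 9, 3] cursor@8
After 3 (prev): list=[8, 5, 2, 9, 3] cursor@8
After 4 (delete_current): list=[5, 2, 9, 3] cursor@5
After 5 (prev): list=[5, 2, 9, 3] cursor@5
After 6 (prev): list=[5, 2, 9, 3] cursor@5
After 7 (delete_current): list=[2, 9, 3] cursor@2
After 8 (delete_current): list=[9, 3] cursor@9
After 9 (prev): list=[9, 3] cursor@9

Answer: 8 8 2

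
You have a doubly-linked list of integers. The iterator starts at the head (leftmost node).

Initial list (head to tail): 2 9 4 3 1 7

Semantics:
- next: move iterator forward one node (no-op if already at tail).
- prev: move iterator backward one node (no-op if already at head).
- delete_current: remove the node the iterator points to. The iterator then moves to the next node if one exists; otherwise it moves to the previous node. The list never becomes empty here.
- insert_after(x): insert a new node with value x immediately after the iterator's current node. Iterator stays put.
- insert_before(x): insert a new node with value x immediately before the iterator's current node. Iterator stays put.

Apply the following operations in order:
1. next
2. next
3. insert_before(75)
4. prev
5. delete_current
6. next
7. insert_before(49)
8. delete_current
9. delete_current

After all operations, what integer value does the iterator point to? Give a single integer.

Answer: 7

Derivation:
After 1 (next): list=[2, 9, 4, 3, 1, 7] cursor@9
After 2 (next): list=[2, 9, 4, 3, 1, 7] cursor@4
After 3 (insert_before(75)): list=[2, 9, 75, 4, 3, 1, 7] cursor@4
After 4 (prev): list=[2, 9, 75, 4, 3, 1, 7] cursor@75
After 5 (delete_current): list=[2, 9, 4, 3, 1, 7] cursor@4
After 6 (next): list=[2, 9, 4, 3, 1, 7] cursor@3
After 7 (insert_before(49)): list=[2, 9, 4, 49, 3, 1, 7] cursor@3
After 8 (delete_current): list=[2, 9, 4, 49, 1, 7] cursor@1
After 9 (delete_current): list=[2, 9, 4, 49, 7] cursor@7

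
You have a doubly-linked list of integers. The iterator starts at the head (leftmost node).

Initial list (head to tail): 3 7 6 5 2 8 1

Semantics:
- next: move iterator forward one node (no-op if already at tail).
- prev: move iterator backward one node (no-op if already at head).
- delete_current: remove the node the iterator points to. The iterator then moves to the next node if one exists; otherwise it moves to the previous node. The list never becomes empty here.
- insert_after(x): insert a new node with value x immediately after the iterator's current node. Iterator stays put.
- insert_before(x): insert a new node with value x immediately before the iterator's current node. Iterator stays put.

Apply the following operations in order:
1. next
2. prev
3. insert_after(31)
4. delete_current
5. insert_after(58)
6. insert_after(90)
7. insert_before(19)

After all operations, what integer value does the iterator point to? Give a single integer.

After 1 (next): list=[3, 7, 6, 5, 2, 8, 1] cursor@7
After 2 (prev): list=[3, 7, 6, 5, 2, 8, 1] cursor@3
After 3 (insert_after(31)): list=[3, 31, 7, 6, 5, 2, 8, 1] cursor@3
After 4 (delete_current): list=[31, 7, 6, 5, 2, 8, 1] cursor@31
After 5 (insert_after(58)): list=[31, 58, 7, 6, 5, 2, 8, 1] cursor@31
After 6 (insert_after(90)): list=[31, 90, 58, 7, 6, 5, 2, 8, 1] cursor@31
After 7 (insert_before(19)): list=[19, 31, 90, 58, 7, 6, 5, 2, 8, 1] cursor@31

Answer: 31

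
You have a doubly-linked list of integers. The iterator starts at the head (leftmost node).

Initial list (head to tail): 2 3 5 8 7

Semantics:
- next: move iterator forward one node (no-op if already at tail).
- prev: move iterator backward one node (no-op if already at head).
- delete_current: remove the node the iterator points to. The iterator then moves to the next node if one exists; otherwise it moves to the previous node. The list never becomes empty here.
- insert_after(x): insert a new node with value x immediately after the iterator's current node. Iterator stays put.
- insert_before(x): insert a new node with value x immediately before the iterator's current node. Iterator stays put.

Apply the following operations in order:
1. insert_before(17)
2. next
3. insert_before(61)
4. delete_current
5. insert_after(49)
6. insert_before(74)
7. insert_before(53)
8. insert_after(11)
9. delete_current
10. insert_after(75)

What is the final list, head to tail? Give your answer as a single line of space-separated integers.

Answer: 17 2 61 74 53 11 75 49 8 7

Derivation:
After 1 (insert_before(17)): list=[17, 2, 3, 5, 8, 7] cursor@2
After 2 (next): list=[17, 2, 3, 5, 8, 7] cursor@3
After 3 (insert_before(61)): list=[17, 2, 61, 3, 5, 8, 7] cursor@3
After 4 (delete_current): list=[17, 2, 61, 5, 8, 7] cursor@5
After 5 (insert_after(49)): list=[17, 2, 61, 5, 49, 8, 7] cursor@5
After 6 (insert_before(74)): list=[17, 2, 61, 74, 5, 49, 8, 7] cursor@5
After 7 (insert_before(53)): list=[17, 2, 61, 74, 53, 5, 49, 8, 7] cursor@5
After 8 (insert_after(11)): list=[17, 2, 61, 74, 53, 5, 11, 49, 8, 7] cursor@5
After 9 (delete_current): list=[17, 2, 61, 74, 53, 11, 49, 8, 7] cursor@11
After 10 (insert_after(75)): list=[17, 2, 61, 74, 53, 11, 75, 49, 8, 7] cursor@11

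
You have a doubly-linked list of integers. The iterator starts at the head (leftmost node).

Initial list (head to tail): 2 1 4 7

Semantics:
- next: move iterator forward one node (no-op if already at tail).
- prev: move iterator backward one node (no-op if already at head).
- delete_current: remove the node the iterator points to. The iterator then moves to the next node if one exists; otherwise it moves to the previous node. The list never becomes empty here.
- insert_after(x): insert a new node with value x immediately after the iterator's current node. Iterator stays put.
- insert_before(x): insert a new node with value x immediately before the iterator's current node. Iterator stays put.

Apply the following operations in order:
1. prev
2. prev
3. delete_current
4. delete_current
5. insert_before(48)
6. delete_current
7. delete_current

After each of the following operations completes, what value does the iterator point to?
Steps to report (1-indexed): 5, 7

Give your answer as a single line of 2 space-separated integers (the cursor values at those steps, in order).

Answer: 4 48

Derivation:
After 1 (prev): list=[2, 1, 4, 7] cursor@2
After 2 (prev): list=[2, 1, 4, 7] cursor@2
After 3 (delete_current): list=[1, 4, 7] cursor@1
After 4 (delete_current): list=[4, 7] cursor@4
After 5 (insert_before(48)): list=[48, 4, 7] cursor@4
After 6 (delete_current): list=[48, 7] cursor@7
After 7 (delete_current): list=[48] cursor@48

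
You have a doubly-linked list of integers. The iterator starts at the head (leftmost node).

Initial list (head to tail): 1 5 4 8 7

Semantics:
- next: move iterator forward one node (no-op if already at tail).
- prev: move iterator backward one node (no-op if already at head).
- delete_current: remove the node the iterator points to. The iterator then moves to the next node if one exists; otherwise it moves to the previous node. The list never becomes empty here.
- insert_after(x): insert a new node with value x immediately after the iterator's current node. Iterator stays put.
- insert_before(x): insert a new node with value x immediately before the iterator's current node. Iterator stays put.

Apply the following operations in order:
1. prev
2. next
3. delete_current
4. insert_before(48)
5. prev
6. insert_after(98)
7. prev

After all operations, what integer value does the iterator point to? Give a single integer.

Answer: 1

Derivation:
After 1 (prev): list=[1, 5, 4, 8, 7] cursor@1
After 2 (next): list=[1, 5, 4, 8, 7] cursor@5
After 3 (delete_current): list=[1, 4, 8, 7] cursor@4
After 4 (insert_before(48)): list=[1, 48, 4, 8, 7] cursor@4
After 5 (prev): list=[1, 48, 4, 8, 7] cursor@48
After 6 (insert_after(98)): list=[1, 48, 98, 4, 8, 7] cursor@48
After 7 (prev): list=[1, 48, 98, 4, 8, 7] cursor@1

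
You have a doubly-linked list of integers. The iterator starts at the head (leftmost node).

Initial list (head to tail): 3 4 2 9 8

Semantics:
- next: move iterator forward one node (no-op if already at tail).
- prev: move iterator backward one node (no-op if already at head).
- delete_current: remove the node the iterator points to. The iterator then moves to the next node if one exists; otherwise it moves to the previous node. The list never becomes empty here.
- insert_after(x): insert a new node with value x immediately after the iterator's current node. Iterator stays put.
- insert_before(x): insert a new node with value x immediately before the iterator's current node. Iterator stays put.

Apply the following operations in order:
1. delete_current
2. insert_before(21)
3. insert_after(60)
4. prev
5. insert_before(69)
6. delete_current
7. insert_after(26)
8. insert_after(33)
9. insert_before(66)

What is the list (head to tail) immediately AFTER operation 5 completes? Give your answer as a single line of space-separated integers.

After 1 (delete_current): list=[4, 2, 9, 8] cursor@4
After 2 (insert_before(21)): list=[21, 4, 2, 9, 8] cursor@4
After 3 (insert_after(60)): list=[21, 4, 60, 2, 9, 8] cursor@4
After 4 (prev): list=[21, 4, 60, 2, 9, 8] cursor@21
After 5 (insert_before(69)): list=[69, 21, 4, 60, 2, 9, 8] cursor@21

Answer: 69 21 4 60 2 9 8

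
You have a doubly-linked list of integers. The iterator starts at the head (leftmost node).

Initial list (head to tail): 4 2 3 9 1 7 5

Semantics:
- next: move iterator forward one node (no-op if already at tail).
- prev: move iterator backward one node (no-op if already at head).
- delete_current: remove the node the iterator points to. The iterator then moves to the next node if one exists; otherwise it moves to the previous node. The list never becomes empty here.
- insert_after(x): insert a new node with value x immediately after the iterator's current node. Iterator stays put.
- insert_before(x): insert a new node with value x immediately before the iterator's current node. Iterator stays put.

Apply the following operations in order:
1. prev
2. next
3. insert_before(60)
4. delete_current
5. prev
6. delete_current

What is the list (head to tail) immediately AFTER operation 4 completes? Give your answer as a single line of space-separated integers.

Answer: 4 60 3 9 1 7 5

Derivation:
After 1 (prev): list=[4, 2, 3, 9, 1, 7, 5] cursor@4
After 2 (next): list=[4, 2, 3, 9, 1, 7, 5] cursor@2
After 3 (insert_before(60)): list=[4, 60, 2, 3, 9, 1, 7, 5] cursor@2
After 4 (delete_current): list=[4, 60, 3, 9, 1, 7, 5] cursor@3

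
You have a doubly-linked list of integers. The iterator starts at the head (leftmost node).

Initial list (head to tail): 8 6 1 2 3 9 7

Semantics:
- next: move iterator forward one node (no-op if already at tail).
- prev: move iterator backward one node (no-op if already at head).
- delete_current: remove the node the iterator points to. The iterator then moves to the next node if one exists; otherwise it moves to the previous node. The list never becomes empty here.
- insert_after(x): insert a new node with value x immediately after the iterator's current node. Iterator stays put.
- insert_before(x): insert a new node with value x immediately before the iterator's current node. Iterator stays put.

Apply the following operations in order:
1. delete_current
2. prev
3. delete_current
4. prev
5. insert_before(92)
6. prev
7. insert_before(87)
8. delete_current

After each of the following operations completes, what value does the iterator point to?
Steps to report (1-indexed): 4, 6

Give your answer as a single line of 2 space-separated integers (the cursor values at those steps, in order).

After 1 (delete_current): list=[6, 1, 2, 3, 9, 7] cursor@6
After 2 (prev): list=[6, 1, 2, 3, 9, 7] cursor@6
After 3 (delete_current): list=[1, 2, 3, 9, 7] cursor@1
After 4 (prev): list=[1, 2, 3, 9, 7] cursor@1
After 5 (insert_before(92)): list=[92, 1, 2, 3, 9, 7] cursor@1
After 6 (prev): list=[92, 1, 2, 3, 9, 7] cursor@92
After 7 (insert_before(87)): list=[87, 92, 1, 2, 3, 9, 7] cursor@92
After 8 (delete_current): list=[87, 1, 2, 3, 9, 7] cursor@1

Answer: 1 92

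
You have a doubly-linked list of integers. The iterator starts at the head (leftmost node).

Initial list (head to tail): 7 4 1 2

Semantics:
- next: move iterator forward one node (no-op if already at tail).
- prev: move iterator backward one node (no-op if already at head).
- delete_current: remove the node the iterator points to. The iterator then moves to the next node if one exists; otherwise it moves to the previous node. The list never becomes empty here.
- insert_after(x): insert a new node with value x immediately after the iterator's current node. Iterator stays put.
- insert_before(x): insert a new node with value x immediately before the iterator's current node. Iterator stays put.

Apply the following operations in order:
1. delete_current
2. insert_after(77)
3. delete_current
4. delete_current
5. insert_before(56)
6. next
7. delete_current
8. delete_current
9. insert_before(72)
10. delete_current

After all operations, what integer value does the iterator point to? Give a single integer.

After 1 (delete_current): list=[4, 1, 2] cursor@4
After 2 (insert_after(77)): list=[4, 77, 1, 2] cursor@4
After 3 (delete_current): list=[77, 1, 2] cursor@77
After 4 (delete_current): list=[1, 2] cursor@1
After 5 (insert_before(56)): list=[56, 1, 2] cursor@1
After 6 (next): list=[56, 1, 2] cursor@2
After 7 (delete_current): list=[56, 1] cursor@1
After 8 (delete_current): list=[56] cursor@56
After 9 (insert_before(72)): list=[72, 56] cursor@56
After 10 (delete_current): list=[72] cursor@72

Answer: 72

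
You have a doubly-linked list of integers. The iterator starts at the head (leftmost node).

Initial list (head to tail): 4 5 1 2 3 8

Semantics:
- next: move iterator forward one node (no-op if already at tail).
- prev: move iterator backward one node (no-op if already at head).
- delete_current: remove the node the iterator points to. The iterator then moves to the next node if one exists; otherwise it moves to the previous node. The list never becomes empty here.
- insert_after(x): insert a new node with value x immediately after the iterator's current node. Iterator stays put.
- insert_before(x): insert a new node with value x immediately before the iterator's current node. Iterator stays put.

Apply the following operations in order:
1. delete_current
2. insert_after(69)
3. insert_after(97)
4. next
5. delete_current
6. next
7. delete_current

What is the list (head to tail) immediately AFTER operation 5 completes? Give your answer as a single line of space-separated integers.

After 1 (delete_current): list=[5, 1, 2, 3, 8] cursor@5
After 2 (insert_after(69)): list=[5, 69, 1, 2, 3, 8] cursor@5
After 3 (insert_after(97)): list=[5, 97, 69, 1, 2, 3, 8] cursor@5
After 4 (next): list=[5, 97, 69, 1, 2, 3, 8] cursor@97
After 5 (delete_current): list=[5, 69, 1, 2, 3, 8] cursor@69

Answer: 5 69 1 2 3 8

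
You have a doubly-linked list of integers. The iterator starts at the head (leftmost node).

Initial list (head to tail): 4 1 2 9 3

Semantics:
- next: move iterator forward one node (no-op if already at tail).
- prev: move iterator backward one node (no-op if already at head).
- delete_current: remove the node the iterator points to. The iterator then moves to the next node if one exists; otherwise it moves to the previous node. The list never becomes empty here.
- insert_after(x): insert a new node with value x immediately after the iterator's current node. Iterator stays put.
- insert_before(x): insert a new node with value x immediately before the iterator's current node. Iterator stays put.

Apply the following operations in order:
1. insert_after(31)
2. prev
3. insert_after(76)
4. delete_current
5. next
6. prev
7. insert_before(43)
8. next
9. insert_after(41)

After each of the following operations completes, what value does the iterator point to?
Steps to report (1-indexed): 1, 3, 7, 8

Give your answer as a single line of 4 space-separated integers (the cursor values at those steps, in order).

After 1 (insert_after(31)): list=[4, 31, 1, 2, 9, 3] cursor@4
After 2 (prev): list=[4, 31, 1, 2, 9, 3] cursor@4
After 3 (insert_after(76)): list=[4, 76, 31, 1, 2, 9, 3] cursor@4
After 4 (delete_current): list=[76, 31, 1, 2, 9, 3] cursor@76
After 5 (next): list=[76, 31, 1, 2, 9, 3] cursor@31
After 6 (prev): list=[76, 31, 1, 2, 9, 3] cursor@76
After 7 (insert_before(43)): list=[43, 76, 31, 1, 2, 9, 3] cursor@76
After 8 (next): list=[43, 76, 31, 1, 2, 9, 3] cursor@31
After 9 (insert_after(41)): list=[43, 76, 31, 41, 1, 2, 9, 3] cursor@31

Answer: 4 4 76 31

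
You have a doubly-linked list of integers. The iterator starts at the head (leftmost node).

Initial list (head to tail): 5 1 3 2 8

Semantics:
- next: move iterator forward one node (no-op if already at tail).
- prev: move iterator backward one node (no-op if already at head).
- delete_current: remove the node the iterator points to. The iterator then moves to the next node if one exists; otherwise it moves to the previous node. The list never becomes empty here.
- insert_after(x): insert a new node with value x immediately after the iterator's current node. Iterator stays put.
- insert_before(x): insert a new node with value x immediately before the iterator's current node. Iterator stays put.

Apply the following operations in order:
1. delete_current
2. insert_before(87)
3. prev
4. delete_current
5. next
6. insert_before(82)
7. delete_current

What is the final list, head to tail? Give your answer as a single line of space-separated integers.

Answer: 1 82 2 8

Derivation:
After 1 (delete_current): list=[1, 3, 2, 8] cursor@1
After 2 (insert_before(87)): list=[87, 1, 3, 2, 8] cursor@1
After 3 (prev): list=[87, 1, 3, 2, 8] cursor@87
After 4 (delete_current): list=[1, 3, 2, 8] cursor@1
After 5 (next): list=[1, 3, 2, 8] cursor@3
After 6 (insert_before(82)): list=[1, 82, 3, 2, 8] cursor@3
After 7 (delete_current): list=[1, 82, 2, 8] cursor@2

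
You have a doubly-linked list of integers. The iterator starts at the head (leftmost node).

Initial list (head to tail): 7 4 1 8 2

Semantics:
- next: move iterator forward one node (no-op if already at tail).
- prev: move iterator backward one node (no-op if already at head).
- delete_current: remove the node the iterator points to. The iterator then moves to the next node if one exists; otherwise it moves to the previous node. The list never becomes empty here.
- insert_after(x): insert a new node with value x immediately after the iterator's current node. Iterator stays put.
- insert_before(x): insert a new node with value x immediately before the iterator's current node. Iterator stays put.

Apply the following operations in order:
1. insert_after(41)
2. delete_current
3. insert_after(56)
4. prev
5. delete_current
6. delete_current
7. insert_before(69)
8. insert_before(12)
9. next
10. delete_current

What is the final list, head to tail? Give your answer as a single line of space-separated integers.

Answer: 69 12 4 8 2

Derivation:
After 1 (insert_after(41)): list=[7, 41, 4, 1, 8, 2] cursor@7
After 2 (delete_current): list=[41, 4, 1, 8, 2] cursor@41
After 3 (insert_after(56)): list=[41, 56, 4, 1, 8, 2] cursor@41
After 4 (prev): list=[41, 56, 4, 1, 8, 2] cursor@41
After 5 (delete_current): list=[56, 4, 1, 8, 2] cursor@56
After 6 (delete_current): list=[4, 1, 8, 2] cursor@4
After 7 (insert_before(69)): list=[69, 4, 1, 8, 2] cursor@4
After 8 (insert_before(12)): list=[69, 12, 4, 1, 8, 2] cursor@4
After 9 (next): list=[69, 12, 4, 1, 8, 2] cursor@1
After 10 (delete_current): list=[69, 12, 4, 8, 2] cursor@8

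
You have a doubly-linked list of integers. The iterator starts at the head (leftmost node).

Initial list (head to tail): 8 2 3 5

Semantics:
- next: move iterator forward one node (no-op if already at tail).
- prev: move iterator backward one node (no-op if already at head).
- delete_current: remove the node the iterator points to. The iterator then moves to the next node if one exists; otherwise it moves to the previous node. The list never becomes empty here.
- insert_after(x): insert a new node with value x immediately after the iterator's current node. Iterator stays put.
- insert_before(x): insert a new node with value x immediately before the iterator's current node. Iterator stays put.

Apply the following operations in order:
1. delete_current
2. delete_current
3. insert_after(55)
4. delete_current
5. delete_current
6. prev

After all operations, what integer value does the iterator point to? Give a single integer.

After 1 (delete_current): list=[2, 3, 5] cursor@2
After 2 (delete_current): list=[3, 5] cursor@3
After 3 (insert_after(55)): list=[3, 55, 5] cursor@3
After 4 (delete_current): list=[55, 5] cursor@55
After 5 (delete_current): list=[5] cursor@5
After 6 (prev): list=[5] cursor@5

Answer: 5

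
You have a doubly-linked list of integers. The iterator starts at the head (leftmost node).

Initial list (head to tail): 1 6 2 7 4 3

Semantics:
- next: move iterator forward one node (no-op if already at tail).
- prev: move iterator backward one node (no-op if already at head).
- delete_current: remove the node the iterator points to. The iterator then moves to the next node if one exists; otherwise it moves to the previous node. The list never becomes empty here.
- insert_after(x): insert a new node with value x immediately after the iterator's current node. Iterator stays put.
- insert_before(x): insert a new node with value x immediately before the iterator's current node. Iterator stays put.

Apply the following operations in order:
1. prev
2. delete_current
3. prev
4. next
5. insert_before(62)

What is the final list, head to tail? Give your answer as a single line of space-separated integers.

Answer: 6 62 2 7 4 3

Derivation:
After 1 (prev): list=[1, 6, 2, 7, 4, 3] cursor@1
After 2 (delete_current): list=[6, 2, 7, 4, 3] cursor@6
After 3 (prev): list=[6, 2, 7, 4, 3] cursor@6
After 4 (next): list=[6, 2, 7, 4, 3] cursor@2
After 5 (insert_before(62)): list=[6, 62, 2, 7, 4, 3] cursor@2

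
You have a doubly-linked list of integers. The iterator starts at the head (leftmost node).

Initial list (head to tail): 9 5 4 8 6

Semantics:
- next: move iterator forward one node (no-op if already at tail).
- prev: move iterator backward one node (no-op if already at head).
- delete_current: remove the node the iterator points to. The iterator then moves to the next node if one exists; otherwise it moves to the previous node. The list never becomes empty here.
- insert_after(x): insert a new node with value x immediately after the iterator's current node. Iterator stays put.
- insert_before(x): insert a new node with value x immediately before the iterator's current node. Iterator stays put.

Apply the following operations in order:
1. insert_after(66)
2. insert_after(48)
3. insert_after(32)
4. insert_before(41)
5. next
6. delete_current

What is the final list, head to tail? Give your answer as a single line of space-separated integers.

After 1 (insert_after(66)): list=[9, 66, 5, 4, 8, 6] cursor@9
After 2 (insert_after(48)): list=[9, 48, 66, 5, 4, 8, 6] cursor@9
After 3 (insert_after(32)): list=[9, 32, 48, 66, 5, 4, 8, 6] cursor@9
After 4 (insert_before(41)): list=[41, 9, 32, 48, 66, 5, 4, 8, 6] cursor@9
After 5 (next): list=[41, 9, 32, 48, 66, 5, 4, 8, 6] cursor@32
After 6 (delete_current): list=[41, 9, 48, 66, 5, 4, 8, 6] cursor@48

Answer: 41 9 48 66 5 4 8 6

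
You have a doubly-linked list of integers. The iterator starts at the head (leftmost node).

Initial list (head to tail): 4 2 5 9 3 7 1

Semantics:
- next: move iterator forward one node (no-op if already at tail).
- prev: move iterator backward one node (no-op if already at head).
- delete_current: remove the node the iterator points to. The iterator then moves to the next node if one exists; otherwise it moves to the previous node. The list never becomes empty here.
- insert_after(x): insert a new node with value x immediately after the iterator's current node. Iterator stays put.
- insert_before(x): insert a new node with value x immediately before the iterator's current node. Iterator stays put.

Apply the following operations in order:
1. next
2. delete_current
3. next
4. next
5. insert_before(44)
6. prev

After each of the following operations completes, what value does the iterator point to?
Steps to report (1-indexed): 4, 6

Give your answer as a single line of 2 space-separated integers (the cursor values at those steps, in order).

After 1 (next): list=[4, 2, 5, 9, 3, 7, 1] cursor@2
After 2 (delete_current): list=[4, 5, 9, 3, 7, 1] cursor@5
After 3 (next): list=[4, 5, 9, 3, 7, 1] cursor@9
After 4 (next): list=[4, 5, 9, 3, 7, 1] cursor@3
After 5 (insert_before(44)): list=[4, 5, 9, 44, 3, 7, 1] cursor@3
After 6 (prev): list=[4, 5, 9, 44, 3, 7, 1] cursor@44

Answer: 3 44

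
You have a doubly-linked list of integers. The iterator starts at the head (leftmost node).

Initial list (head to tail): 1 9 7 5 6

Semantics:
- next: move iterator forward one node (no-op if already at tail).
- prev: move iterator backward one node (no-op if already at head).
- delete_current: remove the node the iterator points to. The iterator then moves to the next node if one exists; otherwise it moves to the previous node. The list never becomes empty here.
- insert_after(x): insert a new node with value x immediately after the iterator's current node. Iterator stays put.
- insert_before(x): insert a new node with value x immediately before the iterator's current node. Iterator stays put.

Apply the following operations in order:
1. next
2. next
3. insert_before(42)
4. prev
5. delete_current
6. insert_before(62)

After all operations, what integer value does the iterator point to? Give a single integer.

Answer: 7

Derivation:
After 1 (next): list=[1, 9, 7, 5, 6] cursor@9
After 2 (next): list=[1, 9, 7, 5, 6] cursor@7
After 3 (insert_before(42)): list=[1, 9, 42, 7, 5, 6] cursor@7
After 4 (prev): list=[1, 9, 42, 7, 5, 6] cursor@42
After 5 (delete_current): list=[1, 9, 7, 5, 6] cursor@7
After 6 (insert_before(62)): list=[1, 9, 62, 7, 5, 6] cursor@7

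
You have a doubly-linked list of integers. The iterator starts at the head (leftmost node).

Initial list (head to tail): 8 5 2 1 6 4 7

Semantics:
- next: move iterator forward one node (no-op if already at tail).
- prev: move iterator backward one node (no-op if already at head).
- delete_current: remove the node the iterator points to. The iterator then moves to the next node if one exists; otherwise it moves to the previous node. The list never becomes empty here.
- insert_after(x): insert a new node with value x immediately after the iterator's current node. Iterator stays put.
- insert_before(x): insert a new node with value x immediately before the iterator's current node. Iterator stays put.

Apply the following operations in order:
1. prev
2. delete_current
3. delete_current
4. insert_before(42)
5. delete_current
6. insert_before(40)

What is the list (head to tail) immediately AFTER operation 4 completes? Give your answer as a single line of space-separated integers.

Answer: 42 2 1 6 4 7

Derivation:
After 1 (prev): list=[8, 5, 2, 1, 6, 4, 7] cursor@8
After 2 (delete_current): list=[5, 2, 1, 6, 4, 7] cursor@5
After 3 (delete_current): list=[2, 1, 6, 4, 7] cursor@2
After 4 (insert_before(42)): list=[42, 2, 1, 6, 4, 7] cursor@2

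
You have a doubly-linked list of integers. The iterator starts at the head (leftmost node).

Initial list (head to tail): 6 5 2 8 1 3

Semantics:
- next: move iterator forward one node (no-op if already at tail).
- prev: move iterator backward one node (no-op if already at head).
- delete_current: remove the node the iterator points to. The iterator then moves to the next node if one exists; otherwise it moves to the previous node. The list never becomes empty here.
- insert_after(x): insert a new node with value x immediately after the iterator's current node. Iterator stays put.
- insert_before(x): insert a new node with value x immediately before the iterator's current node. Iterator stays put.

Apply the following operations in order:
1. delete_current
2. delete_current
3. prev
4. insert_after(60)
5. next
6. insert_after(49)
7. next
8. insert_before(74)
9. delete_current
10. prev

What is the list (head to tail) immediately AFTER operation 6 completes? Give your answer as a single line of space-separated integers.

Answer: 2 60 49 8 1 3

Derivation:
After 1 (delete_current): list=[5, 2, 8, 1, 3] cursor@5
After 2 (delete_current): list=[2, 8, 1, 3] cursor@2
After 3 (prev): list=[2, 8, 1, 3] cursor@2
After 4 (insert_after(60)): list=[2, 60, 8, 1, 3] cursor@2
After 5 (next): list=[2, 60, 8, 1, 3] cursor@60
After 6 (insert_after(49)): list=[2, 60, 49, 8, 1, 3] cursor@60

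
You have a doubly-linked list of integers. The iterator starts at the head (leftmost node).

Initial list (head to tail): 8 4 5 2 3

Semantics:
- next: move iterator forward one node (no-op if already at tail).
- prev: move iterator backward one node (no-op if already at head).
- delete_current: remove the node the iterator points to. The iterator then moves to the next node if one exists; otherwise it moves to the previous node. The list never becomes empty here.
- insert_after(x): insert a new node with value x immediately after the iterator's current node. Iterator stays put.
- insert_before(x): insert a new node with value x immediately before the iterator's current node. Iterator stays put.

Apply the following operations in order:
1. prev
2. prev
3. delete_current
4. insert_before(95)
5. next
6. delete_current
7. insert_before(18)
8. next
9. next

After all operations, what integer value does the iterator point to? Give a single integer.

Answer: 3

Derivation:
After 1 (prev): list=[8, 4, 5, 2, 3] cursor@8
After 2 (prev): list=[8, 4, 5, 2, 3] cursor@8
After 3 (delete_current): list=[4, 5, 2, 3] cursor@4
After 4 (insert_before(95)): list=[95, 4, 5, 2, 3] cursor@4
After 5 (next): list=[95, 4, 5, 2, 3] cursor@5
After 6 (delete_current): list=[95, 4, 2, 3] cursor@2
After 7 (insert_before(18)): list=[95, 4, 18, 2, 3] cursor@2
After 8 (next): list=[95, 4, 18, 2, 3] cursor@3
After 9 (next): list=[95, 4, 18, 2, 3] cursor@3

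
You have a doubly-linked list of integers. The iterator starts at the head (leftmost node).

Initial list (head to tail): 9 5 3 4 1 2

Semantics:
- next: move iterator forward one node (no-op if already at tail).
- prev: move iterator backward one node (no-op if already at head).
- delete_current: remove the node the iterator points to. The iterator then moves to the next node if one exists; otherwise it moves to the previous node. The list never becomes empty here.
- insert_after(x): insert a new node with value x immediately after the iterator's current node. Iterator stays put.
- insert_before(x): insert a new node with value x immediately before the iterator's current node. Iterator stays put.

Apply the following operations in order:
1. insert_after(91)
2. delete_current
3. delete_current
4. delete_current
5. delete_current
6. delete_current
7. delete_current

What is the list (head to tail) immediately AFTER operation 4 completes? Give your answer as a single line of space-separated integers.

Answer: 3 4 1 2

Derivation:
After 1 (insert_after(91)): list=[9, 91, 5, 3, 4, 1, 2] cursor@9
After 2 (delete_current): list=[91, 5, 3, 4, 1, 2] cursor@91
After 3 (delete_current): list=[5, 3, 4, 1, 2] cursor@5
After 4 (delete_current): list=[3, 4, 1, 2] cursor@3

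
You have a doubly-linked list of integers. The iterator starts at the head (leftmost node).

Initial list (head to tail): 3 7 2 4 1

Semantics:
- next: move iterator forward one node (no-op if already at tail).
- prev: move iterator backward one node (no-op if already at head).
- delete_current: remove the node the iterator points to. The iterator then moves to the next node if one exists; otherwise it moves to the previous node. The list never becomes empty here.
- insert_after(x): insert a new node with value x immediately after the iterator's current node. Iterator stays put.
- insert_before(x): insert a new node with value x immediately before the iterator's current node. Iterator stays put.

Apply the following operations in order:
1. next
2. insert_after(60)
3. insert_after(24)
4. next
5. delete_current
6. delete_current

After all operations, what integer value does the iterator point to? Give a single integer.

Answer: 2

Derivation:
After 1 (next): list=[3, 7, 2, 4, 1] cursor@7
After 2 (insert_after(60)): list=[3, 7, 60, 2, 4, 1] cursor@7
After 3 (insert_after(24)): list=[3, 7, 24, 60, 2, 4, 1] cursor@7
After 4 (next): list=[3, 7, 24, 60, 2, 4, 1] cursor@24
After 5 (delete_current): list=[3, 7, 60, 2, 4, 1] cursor@60
After 6 (delete_current): list=[3, 7, 2, 4, 1] cursor@2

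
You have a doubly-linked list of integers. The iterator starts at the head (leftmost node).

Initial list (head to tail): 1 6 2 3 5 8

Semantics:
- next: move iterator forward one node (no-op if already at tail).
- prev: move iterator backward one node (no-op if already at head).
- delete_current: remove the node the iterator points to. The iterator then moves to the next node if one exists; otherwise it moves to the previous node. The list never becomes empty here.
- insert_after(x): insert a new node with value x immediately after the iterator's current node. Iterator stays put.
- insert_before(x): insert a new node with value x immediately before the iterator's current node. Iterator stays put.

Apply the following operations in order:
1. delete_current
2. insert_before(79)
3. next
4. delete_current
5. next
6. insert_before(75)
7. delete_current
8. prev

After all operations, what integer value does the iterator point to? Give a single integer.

After 1 (delete_current): list=[6, 2, 3, 5, 8] cursor@6
After 2 (insert_before(79)): list=[79, 6, 2, 3, 5, 8] cursor@6
After 3 (next): list=[79, 6, 2, 3, 5, 8] cursor@2
After 4 (delete_current): list=[79, 6, 3, 5, 8] cursor@3
After 5 (next): list=[79, 6, 3, 5, 8] cursor@5
After 6 (insert_before(75)): list=[79, 6, 3, 75, 5, 8] cursor@5
After 7 (delete_current): list=[79, 6, 3, 75, 8] cursor@8
After 8 (prev): list=[79, 6, 3, 75, 8] cursor@75

Answer: 75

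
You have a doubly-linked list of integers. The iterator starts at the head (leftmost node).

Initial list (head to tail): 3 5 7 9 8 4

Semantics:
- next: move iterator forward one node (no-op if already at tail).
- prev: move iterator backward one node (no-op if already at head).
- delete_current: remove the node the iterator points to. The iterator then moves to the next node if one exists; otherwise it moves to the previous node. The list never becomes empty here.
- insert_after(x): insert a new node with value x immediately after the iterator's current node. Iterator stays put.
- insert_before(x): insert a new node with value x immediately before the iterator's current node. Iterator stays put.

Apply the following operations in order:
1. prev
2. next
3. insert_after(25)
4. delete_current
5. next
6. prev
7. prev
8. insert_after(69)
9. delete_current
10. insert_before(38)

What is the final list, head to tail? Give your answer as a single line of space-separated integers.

Answer: 38 69 25 7 9 8 4

Derivation:
After 1 (prev): list=[3, 5, 7, 9, 8, 4] cursor@3
After 2 (next): list=[3, 5, 7, 9, 8, 4] cursor@5
After 3 (insert_after(25)): list=[3, 5, 25, 7, 9, 8, 4] cursor@5
After 4 (delete_current): list=[3, 25, 7, 9, 8, 4] cursor@25
After 5 (next): list=[3, 25, 7, 9, 8, 4] cursor@7
After 6 (prev): list=[3, 25, 7, 9, 8, 4] cursor@25
After 7 (prev): list=[3, 25, 7, 9, 8, 4] cursor@3
After 8 (insert_after(69)): list=[3, 69, 25, 7, 9, 8, 4] cursor@3
After 9 (delete_current): list=[69, 25, 7, 9, 8, 4] cursor@69
After 10 (insert_before(38)): list=[38, 69, 25, 7, 9, 8, 4] cursor@69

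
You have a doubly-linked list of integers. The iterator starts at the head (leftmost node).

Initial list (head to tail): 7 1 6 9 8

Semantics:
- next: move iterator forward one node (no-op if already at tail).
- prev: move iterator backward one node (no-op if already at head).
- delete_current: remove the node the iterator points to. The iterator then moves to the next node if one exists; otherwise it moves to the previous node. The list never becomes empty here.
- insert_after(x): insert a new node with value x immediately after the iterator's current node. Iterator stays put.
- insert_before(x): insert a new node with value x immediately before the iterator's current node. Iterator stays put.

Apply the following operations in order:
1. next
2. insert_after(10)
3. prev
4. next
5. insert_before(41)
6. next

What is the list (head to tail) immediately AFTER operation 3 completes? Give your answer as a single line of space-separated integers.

Answer: 7 1 10 6 9 8

Derivation:
After 1 (next): list=[7, 1, 6, 9, 8] cursor@1
After 2 (insert_after(10)): list=[7, 1, 10, 6, 9, 8] cursor@1
After 3 (prev): list=[7, 1, 10, 6, 9, 8] cursor@7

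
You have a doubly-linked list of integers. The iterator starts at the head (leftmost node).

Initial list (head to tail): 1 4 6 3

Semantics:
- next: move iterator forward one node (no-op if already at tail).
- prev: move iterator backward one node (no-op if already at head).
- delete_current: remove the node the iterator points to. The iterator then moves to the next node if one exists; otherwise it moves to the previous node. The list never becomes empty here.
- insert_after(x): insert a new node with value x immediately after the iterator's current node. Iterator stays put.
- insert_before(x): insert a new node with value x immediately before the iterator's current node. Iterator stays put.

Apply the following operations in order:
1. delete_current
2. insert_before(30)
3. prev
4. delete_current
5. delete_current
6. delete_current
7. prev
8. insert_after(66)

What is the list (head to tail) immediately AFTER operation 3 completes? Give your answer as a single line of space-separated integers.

Answer: 30 4 6 3

Derivation:
After 1 (delete_current): list=[4, 6, 3] cursor@4
After 2 (insert_before(30)): list=[30, 4, 6, 3] cursor@4
After 3 (prev): list=[30, 4, 6, 3] cursor@30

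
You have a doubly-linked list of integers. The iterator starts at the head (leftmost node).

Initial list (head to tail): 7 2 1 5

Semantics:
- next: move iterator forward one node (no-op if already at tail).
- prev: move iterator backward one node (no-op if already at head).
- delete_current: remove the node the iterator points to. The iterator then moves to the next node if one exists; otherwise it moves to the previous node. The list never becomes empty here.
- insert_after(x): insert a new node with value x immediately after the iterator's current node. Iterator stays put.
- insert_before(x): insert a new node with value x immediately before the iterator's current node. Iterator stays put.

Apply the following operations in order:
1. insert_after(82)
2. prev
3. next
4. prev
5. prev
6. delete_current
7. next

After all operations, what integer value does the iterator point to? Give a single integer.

Answer: 2

Derivation:
After 1 (insert_after(82)): list=[7, 82, 2, 1, 5] cursor@7
After 2 (prev): list=[7, 82, 2, 1, 5] cursor@7
After 3 (next): list=[7, 82, 2, 1, 5] cursor@82
After 4 (prev): list=[7, 82, 2, 1, 5] cursor@7
After 5 (prev): list=[7, 82, 2, 1, 5] cursor@7
After 6 (delete_current): list=[82, 2, 1, 5] cursor@82
After 7 (next): list=[82, 2, 1, 5] cursor@2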